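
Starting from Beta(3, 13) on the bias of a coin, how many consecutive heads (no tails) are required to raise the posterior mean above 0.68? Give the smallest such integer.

k = 25

After k heads and 0 tails the posterior is Beta(3+k, 13), with mean (3+k)/(3+13+k).
Set (3+k)/(16+k) > 0.68 and solve: k > (0.68·16 − 3)/(1 − 0.68) = 24.625.
The smallest integer exceeding 24.625 is 25, and checking k=25: (28)/(41) = 0.6829 > 0.68.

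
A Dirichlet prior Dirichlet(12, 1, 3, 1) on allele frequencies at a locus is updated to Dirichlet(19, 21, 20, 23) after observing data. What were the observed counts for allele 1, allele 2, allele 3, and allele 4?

For a Dirichlet(α) prior with multinomial counts c, the posterior is Dirichlet(α + c) componentwise.
Counts are posterior − prior componentwise: 19−12=7, 21−1=20, 20−3=17, 23−1=22.

counts (7, 20, 17, 22)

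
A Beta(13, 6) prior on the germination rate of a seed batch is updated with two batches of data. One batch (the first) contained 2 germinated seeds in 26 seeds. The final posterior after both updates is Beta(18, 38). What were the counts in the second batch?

Sequential conjugate updates are equivalent to a single update on the pooled data, so total successes = posterior α − prior α and total failures = posterior β − prior β.
Total across both batches: 18−13=5 germinated seeds, 38−6=32 non-germinating seeds.
Subtract the first batch: 5−2=3 germinated seeds and 32−24=8 non-germinating seeds.

3 germinated seeds and 8 non-germinating seeds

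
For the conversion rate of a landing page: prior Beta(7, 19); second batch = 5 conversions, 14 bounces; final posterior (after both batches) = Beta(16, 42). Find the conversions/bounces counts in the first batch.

4 conversions and 9 bounces

Sequential conjugate updates are equivalent to a single update on the pooled data, so total successes = posterior α − prior α and total failures = posterior β − prior β.
Total across both batches: 16−7=9 conversions, 42−19=23 bounces.
Subtract the second batch: 9−5=4 conversions and 23−14=9 bounces.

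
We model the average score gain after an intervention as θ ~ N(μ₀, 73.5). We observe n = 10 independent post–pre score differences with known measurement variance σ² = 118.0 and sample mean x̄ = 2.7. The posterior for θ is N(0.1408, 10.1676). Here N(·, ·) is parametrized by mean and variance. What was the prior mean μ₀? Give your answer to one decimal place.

With known observation variance, the Normal–Normal posterior has precision τ_n = τ₀ + n/σ² and mean μ_n = (τ₀μ₀ + (n/σ²)x̄)/τ_n.
Here τ₀ = 1/73.5 = 0.013605 and τ_data = 10/118.0 = 0.084746, so τ_n = 0.098351.
Rearranging for μ₀: μ₀ = (μ_n·τ_n − τ_data·x̄)/τ₀ = (0.1408·0.098351 − 0.084746·2.7) / 0.013605 = -0.214966/0.013605 ≈ -15.8.

μ₀ = -15.8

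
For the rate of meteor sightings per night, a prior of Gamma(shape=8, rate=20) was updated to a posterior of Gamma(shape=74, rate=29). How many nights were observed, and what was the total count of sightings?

Gamma–Poisson conjugacy: posterior shape = α + Σxᵢ, posterior rate = β + n.
Matching: Σxᵢ = 74 − 8 = 66 and n = 29 − 20 = 9.

n = 9 nights with total 66 sightings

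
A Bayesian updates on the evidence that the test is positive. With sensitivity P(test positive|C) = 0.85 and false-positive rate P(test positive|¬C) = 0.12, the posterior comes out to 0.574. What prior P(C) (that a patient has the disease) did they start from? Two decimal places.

P(C) = 0.16

Bayes' rule in odds form gives O(C|E) = O(C)·[P(E|C)/P(E|¬C)], hence O(C) = O(C|E)/LR.
Posterior odds = 0.574/(1−0.574) = 1.3474. LR = 0.85/0.12 = 7.0833.
Prior odds = 1.3474/7.0833 = 0.1902, so P(C) = 0.1902/(1+0.1902) ≈ 0.16.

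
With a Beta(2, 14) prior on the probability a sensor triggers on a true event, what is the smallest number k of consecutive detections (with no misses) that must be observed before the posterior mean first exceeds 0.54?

k = 15

After k detections and 0 misses the posterior is Beta(2+k, 14), with mean (2+k)/(2+14+k).
Set (2+k)/(16+k) > 0.54 and solve: k > (0.54·16 − 2)/(1 − 0.54) = 14.435.
The smallest integer exceeding 14.435 is 15, and checking k=15: (17)/(31) = 0.5484 > 0.54.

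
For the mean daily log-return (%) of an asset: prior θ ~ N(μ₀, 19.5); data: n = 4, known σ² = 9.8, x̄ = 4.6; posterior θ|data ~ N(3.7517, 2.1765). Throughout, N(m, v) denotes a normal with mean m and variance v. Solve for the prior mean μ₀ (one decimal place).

With known observation variance, the Normal–Normal posterior has precision τ_n = τ₀ + n/σ² and mean μ_n = (τ₀μ₀ + (n/σ²)x̄)/τ_n.
Here τ₀ = 1/19.5 = 0.051282 and τ_data = 4/9.8 = 0.408163, so τ_n = 0.459445.
Rearranging for μ₀: μ₀ = (μ_n·τ_n − τ_data·x̄)/τ₀ = (3.7517·0.459445 − 0.408163·4.6) / 0.051282 = -0.153850/0.051282 ≈ -3.0.

μ₀ = -3.0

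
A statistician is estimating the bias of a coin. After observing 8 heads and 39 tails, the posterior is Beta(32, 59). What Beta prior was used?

Beta(24, 20)

Beta is conjugate to the binomial likelihood: posterior = Beta(a+s, b+f).
So a = 32 − 8 = 24 and b = 59 − 39 = 20.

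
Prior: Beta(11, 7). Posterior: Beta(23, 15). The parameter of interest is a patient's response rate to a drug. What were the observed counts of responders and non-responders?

12 responders and 8 non-responders

Under Beta–binomial conjugacy the posterior parameters are (a+s, b+f).
So s = 23 − 11 = 12 and f = 15 − 7 = 8.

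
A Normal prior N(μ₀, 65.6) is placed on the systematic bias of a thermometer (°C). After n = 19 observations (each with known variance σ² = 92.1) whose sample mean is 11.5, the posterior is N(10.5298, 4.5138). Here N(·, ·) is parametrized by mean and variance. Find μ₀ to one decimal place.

μ₀ = -2.6

The posterior mean is a precision-weighted average: μ_n = (τ₀μ₀ + τ_data·x̄)/(τ₀+τ_data), with τ₀=1/σ₀² and τ_data=n/σ².
Here τ₀ = 1/65.6 = 0.015244 and τ_data = 19/92.1 = 0.206298, so τ_n = 0.221542.
Rearranging for μ₀: μ₀ = (μ_n·τ_n − τ_data·x̄)/τ₀ = (10.5298·0.221542 − 0.206298·11.5) / 0.015244 = -0.039634/0.015244 ≈ -2.6.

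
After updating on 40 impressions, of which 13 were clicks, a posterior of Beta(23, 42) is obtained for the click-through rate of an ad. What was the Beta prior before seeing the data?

Beta(10, 15)

Beta is conjugate to the binomial likelihood: posterior = Beta(a+s, b+f).
So a = 23 − 13 = 10 and b = 42 − 27 = 15.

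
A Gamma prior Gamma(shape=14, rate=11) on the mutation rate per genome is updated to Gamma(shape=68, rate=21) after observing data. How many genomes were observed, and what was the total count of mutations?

A Gamma(α, β) prior (rate parametrization) on a Poisson rate with n observations summing to S gives posterior Gamma(α+S, β+n).
Matching: Σxᵢ = 68 − 14 = 54 and n = 21 − 11 = 10.

n = 10 genomes with total 54 mutations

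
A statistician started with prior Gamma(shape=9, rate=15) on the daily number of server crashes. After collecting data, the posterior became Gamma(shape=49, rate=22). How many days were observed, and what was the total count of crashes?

n = 7 days with total 40 crashes

A Gamma(α, β) prior (rate parametrization) on a Poisson rate with n observations summing to S gives posterior Gamma(α+S, β+n).
Matching: Σxᵢ = 49 − 9 = 40 and n = 22 − 15 = 7.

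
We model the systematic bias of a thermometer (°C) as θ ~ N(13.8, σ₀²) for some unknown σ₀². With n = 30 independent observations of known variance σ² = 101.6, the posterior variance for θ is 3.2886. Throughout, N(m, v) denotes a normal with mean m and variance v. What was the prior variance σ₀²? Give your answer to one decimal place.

Posterior precision equals prior precision plus data precision: 1/σ_n² = 1/σ₀² + n/σ².
So 1/σ₀² = 1/3.2886 − 30/101.6 = 0.304081 − 0.295276 = 0.008805.
Hence σ₀² = 1/0.008805 ≈ 113.6.

σ₀² = 113.6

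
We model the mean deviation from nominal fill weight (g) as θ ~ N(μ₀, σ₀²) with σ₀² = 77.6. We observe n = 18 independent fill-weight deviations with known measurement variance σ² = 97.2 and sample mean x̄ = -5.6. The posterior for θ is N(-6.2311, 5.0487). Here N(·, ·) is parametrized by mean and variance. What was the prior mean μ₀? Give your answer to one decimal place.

μ₀ = -15.3

With known observation variance, the Normal–Normal posterior has precision τ_n = τ₀ + n/σ² and mean μ_n = (τ₀μ₀ + (n/σ²)x̄)/τ_n.
Here τ₀ = 1/77.6 = 0.012887 and τ_data = 18/97.2 = 0.185185, so τ_n = 0.198072.
Rearranging for μ₀: μ₀ = (μ_n·τ_n − τ_data·x̄)/τ₀ = (-6.2311·0.198072 − 0.185185·-5.6) / 0.012887 = -0.197170/0.012887 ≈ -15.3.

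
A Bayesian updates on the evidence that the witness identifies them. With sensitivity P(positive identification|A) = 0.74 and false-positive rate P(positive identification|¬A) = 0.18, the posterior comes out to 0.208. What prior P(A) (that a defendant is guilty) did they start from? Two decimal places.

P(A) = 0.06

In odds form, posterior odds = prior odds × likelihood ratio, so prior odds = posterior odds ÷ LR.
Posterior odds = 0.208/(1−0.208) = 0.2626. LR = 0.74/0.18 = 4.1111.
Prior odds = 0.2626/4.1111 = 0.0639, so P(A) = 0.0639/(1+0.0639) ≈ 0.06.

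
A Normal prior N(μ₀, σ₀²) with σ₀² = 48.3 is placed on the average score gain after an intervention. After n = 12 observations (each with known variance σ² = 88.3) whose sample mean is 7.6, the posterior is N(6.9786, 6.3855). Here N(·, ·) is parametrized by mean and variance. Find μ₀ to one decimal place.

μ₀ = 2.9

With known observation variance, the Normal–Normal posterior has precision τ_n = τ₀ + n/σ² and mean μ_n = (τ₀μ₀ + (n/σ²)x̄)/τ_n.
Here τ₀ = 1/48.3 = 0.020704 and τ_data = 12/88.3 = 0.135900, so τ_n = 0.156604.
Rearranging for μ₀: μ₀ = (μ_n·τ_n − τ_data·x̄)/τ₀ = (6.9786·0.156604 − 0.135900·7.6) / 0.020704 = 0.060037/0.020704 ≈ 2.9.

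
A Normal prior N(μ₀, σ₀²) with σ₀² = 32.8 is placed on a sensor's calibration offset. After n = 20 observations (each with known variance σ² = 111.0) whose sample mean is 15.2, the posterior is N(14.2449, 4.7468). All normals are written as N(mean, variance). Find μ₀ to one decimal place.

With known observation variance, the Normal–Normal posterior has precision τ_n = τ₀ + n/σ² and mean μ_n = (τ₀μ₀ + (n/σ²)x̄)/τ_n.
Here τ₀ = 1/32.8 = 0.030488 and τ_data = 20/111.0 = 0.180180, so τ_n = 0.210668.
Rearranging for μ₀: μ₀ = (μ_n·τ_n − τ_data·x̄)/τ₀ = (14.2449·0.210668 − 0.180180·15.2) / 0.030488 = 0.262209/0.030488 ≈ 8.6.

μ₀ = 8.6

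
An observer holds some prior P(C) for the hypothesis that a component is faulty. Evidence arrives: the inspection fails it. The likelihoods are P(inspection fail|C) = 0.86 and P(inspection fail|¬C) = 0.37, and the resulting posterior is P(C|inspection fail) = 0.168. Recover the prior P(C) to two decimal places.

P(C) = 0.08

Bayes' rule in odds form gives O(C|E) = O(C)·[P(E|C)/P(E|¬C)], hence O(C) = O(C|E)/LR.
Posterior odds = 0.168/(1−0.168) = 0.2019. LR = 0.86/0.37 = 2.3243.
Prior odds = 0.2019/2.3243 = 0.0869, so P(C) = 0.0869/(1+0.0869) ≈ 0.08.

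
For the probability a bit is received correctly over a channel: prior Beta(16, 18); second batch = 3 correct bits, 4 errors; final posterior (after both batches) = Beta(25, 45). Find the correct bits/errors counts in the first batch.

6 correct bits and 23 errors

Sequential conjugate updates are equivalent to a single update on the pooled data, so total successes = posterior α − prior α and total failures = posterior β − prior β.
Total across both batches: 25−16=9 correct bits, 45−18=27 errors.
Subtract the second batch: 9−3=6 correct bits and 27−4=23 errors.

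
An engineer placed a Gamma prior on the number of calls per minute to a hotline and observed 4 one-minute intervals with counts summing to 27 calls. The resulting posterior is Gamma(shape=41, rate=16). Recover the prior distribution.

Gamma(shape=14, rate=12)

Gamma–Poisson conjugacy: posterior shape = α + Σxᵢ, posterior rate = β + n.
So α = 41 − 27 = 14 and β = 16 − 4 = 12.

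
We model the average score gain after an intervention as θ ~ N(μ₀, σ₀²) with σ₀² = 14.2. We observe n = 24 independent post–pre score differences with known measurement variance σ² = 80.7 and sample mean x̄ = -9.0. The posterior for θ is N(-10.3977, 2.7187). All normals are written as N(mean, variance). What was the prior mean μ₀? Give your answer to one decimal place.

μ₀ = -16.3

The posterior mean is a precision-weighted average: μ_n = (τ₀μ₀ + τ_data·x̄)/(τ₀+τ_data), with τ₀=1/σ₀² and τ_data=n/σ².
Here τ₀ = 1/14.2 = 0.070423 and τ_data = 24/80.7 = 0.297398, so τ_n = 0.367821.
Rearranging for μ₀: μ₀ = (μ_n·τ_n − τ_data·x̄)/τ₀ = (-10.3977·0.367821 − 0.297398·-9.0) / 0.070423 = -1.147910/0.070423 ≈ -16.3.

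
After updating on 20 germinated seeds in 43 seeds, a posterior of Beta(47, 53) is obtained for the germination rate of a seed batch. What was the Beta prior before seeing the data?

A Beta(α, β) prior with s successes and f failures in binomial data gives a Beta(α+s, β+f) posterior.
Subtract the data counts: 47−20=27, 53−23=30.

Beta(27, 30)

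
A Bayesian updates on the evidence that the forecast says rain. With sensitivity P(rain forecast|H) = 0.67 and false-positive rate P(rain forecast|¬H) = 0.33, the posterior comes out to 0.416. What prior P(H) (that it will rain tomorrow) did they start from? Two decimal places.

P(H) = 0.26

In odds form, posterior odds = prior odds × likelihood ratio, so prior odds = posterior odds ÷ LR.
Posterior odds = 0.416/(1−0.416) = 0.7123. LR = 0.67/0.33 = 2.0303.
Prior odds = 0.7123/2.0303 = 0.3508, so P(H) = 0.3508/(1+0.3508) ≈ 0.26.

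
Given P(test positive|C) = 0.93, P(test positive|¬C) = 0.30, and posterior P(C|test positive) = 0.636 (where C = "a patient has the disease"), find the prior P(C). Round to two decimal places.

P(C) = 0.36

In odds form, posterior odds = prior odds × likelihood ratio, so prior odds = posterior odds ÷ LR.
Posterior odds = 0.636/(1−0.636) = 1.7473. LR = 0.93/0.30 = 3.1000.
Prior odds = 1.7473/3.1000 = 0.5636, so P(C) = 0.5636/(1+0.5636) ≈ 0.36.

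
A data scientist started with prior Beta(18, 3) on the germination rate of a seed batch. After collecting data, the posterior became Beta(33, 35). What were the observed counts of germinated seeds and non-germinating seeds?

A Beta(α, β) prior with s successes and f failures in binomial data gives a Beta(α+s, β+f) posterior.
Match parameters: s=33−18=15, f=35−3=32.

15 germinated seeds and 32 non-germinating seeds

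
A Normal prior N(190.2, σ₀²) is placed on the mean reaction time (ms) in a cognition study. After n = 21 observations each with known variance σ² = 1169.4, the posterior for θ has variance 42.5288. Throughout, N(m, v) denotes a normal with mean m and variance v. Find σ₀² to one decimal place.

For the Normal–Normal model with known σ², precisions add: τ_n = τ₀ + n/σ².
So 1/σ₀² = 1/42.5288 − 21/1169.4 = 0.023513 − 0.017958 = 0.005555.
Hence σ₀² = 1/0.005555 ≈ 180.0.

σ₀² = 180.0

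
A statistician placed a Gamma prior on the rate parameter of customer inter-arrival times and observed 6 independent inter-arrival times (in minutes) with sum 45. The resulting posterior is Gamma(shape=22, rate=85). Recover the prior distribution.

For an exponential likelihood with a Gamma(α, β) prior on the rate, n observations with total T give posterior Gamma(α+n, β+T).
So α = 22 − 6 = 16 and β = 85 − 45 = 40.

Gamma(shape=16, rate=40)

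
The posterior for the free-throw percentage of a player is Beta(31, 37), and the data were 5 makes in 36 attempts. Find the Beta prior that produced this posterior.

Beta(26, 6)

Beta is conjugate to the binomial likelihood: posterior = Beta(α+s, β+f).
Subtract the data counts: 31−5=26, 37−31=6.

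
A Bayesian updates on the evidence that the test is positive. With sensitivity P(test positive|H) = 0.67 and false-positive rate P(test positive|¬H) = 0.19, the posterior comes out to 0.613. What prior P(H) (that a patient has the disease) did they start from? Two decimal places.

P(H) = 0.31

Bayes' rule in odds form gives O(H|E) = O(H)·[P(E|H)/P(E|¬H)], hence O(H) = O(H|E)/LR.
Posterior odds = 0.613/(1−0.613) = 1.5840. LR = 0.67/0.19 = 3.5263.
Prior odds = 1.5840/3.5263 = 0.4492, so P(H) = 0.4492/(1+0.4492) ≈ 0.31.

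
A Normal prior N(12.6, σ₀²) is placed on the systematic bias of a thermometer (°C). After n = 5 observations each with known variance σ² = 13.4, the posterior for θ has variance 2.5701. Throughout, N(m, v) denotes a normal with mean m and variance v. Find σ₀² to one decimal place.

σ₀² = 62.7

For the Normal–Normal model with known σ², precisions add: τ_n = τ₀ + n/σ².
So 1/σ₀² = 1/2.5701 − 5/13.4 = 0.389090 − 0.373134 = 0.015956.
Hence σ₀² = 1/0.015956 ≈ 62.7.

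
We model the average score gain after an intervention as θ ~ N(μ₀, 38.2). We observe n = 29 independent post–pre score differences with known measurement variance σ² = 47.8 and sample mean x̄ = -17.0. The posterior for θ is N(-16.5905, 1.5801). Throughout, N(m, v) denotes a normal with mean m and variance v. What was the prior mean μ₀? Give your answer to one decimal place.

μ₀ = -7.1

The posterior mean is a precision-weighted average: μ_n = (τ₀μ₀ + τ_data·x̄)/(τ₀+τ_data), with τ₀=1/σ₀² and τ_data=n/σ².
Here τ₀ = 1/38.2 = 0.026178 and τ_data = 29/47.8 = 0.606695, so τ_n = 0.632873.
Rearranging for μ₀: μ₀ = (μ_n·τ_n − τ_data·x̄)/τ₀ = (-16.5905·0.632873 − 0.606695·-17.0) / 0.026178 = -0.185865/0.026178 ≈ -7.1.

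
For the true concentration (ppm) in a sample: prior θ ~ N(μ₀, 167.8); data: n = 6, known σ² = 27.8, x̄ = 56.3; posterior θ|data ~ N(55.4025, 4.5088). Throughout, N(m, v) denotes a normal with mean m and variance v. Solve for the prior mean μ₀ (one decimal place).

With known observation variance, the Normal–Normal posterior has precision τ_n = τ₀ + n/σ² and mean μ_n = (τ₀μ₀ + (n/σ²)x̄)/τ_n.
Here τ₀ = 1/167.8 = 0.005959 and τ_data = 6/27.8 = 0.215827, so τ_n = 0.221786.
Rearranging for μ₀: μ₀ = (μ_n·τ_n − τ_data·x̄)/τ₀ = (55.4025·0.221786 − 0.215827·56.3) / 0.005959 = 0.136439/0.005959 ≈ 22.9.

μ₀ = 22.9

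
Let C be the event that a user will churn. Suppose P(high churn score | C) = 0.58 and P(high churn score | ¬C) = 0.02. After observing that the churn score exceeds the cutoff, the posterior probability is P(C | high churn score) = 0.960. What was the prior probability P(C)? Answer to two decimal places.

Bayes' rule in odds form gives O(C|E) = O(C)·[P(E|C)/P(E|¬C)], hence O(C) = O(C|E)/LR.
Posterior odds = 0.960/(1−0.960) = 24.0000. LR = 0.58/0.02 = 29.0000.
Prior odds = 24.0000/29.0000 = 0.8276, so P(C) = 0.8276/(1+0.8276) ≈ 0.45.

P(C) = 0.45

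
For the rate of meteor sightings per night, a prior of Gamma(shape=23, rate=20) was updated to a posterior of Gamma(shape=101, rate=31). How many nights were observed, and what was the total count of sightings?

n = 11 nights with total 78 sightings

A Gamma(α, β) prior (rate parametrization) on a Poisson rate with n observations summing to S gives posterior Gamma(α+S, β+n).
Matching: Σxᵢ = 101 − 23 = 78 and n = 31 − 20 = 11.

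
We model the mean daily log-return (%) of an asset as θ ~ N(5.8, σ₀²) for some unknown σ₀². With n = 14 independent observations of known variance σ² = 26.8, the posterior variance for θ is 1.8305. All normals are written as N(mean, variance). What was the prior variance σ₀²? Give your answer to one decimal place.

Posterior precision equals prior precision plus data precision: 1/σ_n² = 1/σ₀² + n/σ².
So 1/σ₀² = 1/1.8305 − 14/26.8 = 0.546299 − 0.522388 = 0.023911.
Hence σ₀² = 1/0.023911 ≈ 41.8.

σ₀² = 41.8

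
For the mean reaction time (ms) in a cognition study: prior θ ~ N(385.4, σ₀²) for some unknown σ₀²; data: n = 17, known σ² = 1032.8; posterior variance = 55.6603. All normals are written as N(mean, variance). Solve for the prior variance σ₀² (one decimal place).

σ₀² = 664.0

Posterior precision equals prior precision plus data precision: 1/σ_n² = 1/σ₀² + n/σ².
So 1/σ₀² = 1/55.6603 − 17/1032.8 = 0.017966 − 0.016460 = 0.001506.
Hence σ₀² = 1/0.001506 ≈ 664.0.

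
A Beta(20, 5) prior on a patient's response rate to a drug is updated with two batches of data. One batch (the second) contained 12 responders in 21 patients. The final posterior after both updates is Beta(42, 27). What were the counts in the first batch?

Because Beta–binomial updating is additive in the counts, the combined data contributed (α_post−α_prior, β_post−β_prior) successes and failures.
Total across both batches: 42−20=22 responders, 27−5=22 non-responders.
Subtract the second batch: 22−12=10 responders and 22−9=13 non-responders.

10 responders and 13 non-responders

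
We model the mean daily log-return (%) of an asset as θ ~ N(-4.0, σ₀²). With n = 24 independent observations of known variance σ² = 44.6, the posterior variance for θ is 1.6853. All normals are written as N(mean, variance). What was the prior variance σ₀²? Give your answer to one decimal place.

For the Normal–Normal model with known σ², precisions add: τ_n = τ₀ + n/σ².
So 1/σ₀² = 1/1.6853 − 24/44.6 = 0.593366 − 0.538117 = 0.055249.
Hence σ₀² = 1/0.055249 ≈ 18.1.

σ₀² = 18.1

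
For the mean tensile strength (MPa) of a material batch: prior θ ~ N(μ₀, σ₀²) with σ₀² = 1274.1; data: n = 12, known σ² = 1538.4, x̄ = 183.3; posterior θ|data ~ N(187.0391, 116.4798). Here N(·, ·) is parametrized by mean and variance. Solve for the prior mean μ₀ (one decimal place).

μ₀ = 224.2

The posterior mean is a precision-weighted average: μ_n = (τ₀μ₀ + τ_data·x̄)/(τ₀+τ_data), with τ₀=1/σ₀² and τ_data=n/σ².
Here τ₀ = 1/1274.1 = 0.000785 and τ_data = 12/1538.4 = 0.007800, so τ_n = 0.008585.
Rearranging for μ₀: μ₀ = (μ_n·τ_n − τ_data·x̄)/τ₀ = (187.0391·0.008585 − 0.007800·183.3) / 0.000785 = 0.175991/0.000785 ≈ 224.2.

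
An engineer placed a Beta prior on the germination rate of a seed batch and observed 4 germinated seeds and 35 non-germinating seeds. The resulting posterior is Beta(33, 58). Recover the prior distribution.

Beta is conjugate to the binomial likelihood: posterior = Beta(a+s, b+f).
Subtract the data counts: 33−4=29, 58−35=23.

Beta(29, 23)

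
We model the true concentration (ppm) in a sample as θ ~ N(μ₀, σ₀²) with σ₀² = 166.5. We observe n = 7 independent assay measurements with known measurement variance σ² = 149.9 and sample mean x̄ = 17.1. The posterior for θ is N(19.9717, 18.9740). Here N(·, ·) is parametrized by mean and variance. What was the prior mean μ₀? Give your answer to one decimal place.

With known observation variance, the Normal–Normal posterior has precision τ_n = τ₀ + n/σ² and mean μ_n = (τ₀μ₀ + (n/σ²)x̄)/τ_n.
Here τ₀ = 1/166.5 = 0.006006 and τ_data = 7/149.9 = 0.046698, so τ_n = 0.052704.
Rearranging for μ₀: μ₀ = (μ_n·τ_n − τ_data·x̄)/τ₀ = (19.9717·0.052704 − 0.046698·17.1) / 0.006006 = 0.254053/0.006006 ≈ 42.3.

μ₀ = 42.3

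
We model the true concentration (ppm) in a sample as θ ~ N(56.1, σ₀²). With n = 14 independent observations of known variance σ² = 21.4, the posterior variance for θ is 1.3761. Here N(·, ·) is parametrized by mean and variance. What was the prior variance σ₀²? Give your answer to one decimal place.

σ₀² = 13.8

Posterior precision equals prior precision plus data precision: 1/σ_n² = 1/σ₀² + n/σ².
So 1/σ₀² = 1/1.3761 − 14/21.4 = 0.726691 − 0.654206 = 0.072485.
Hence σ₀² = 1/0.072485 ≈ 13.8.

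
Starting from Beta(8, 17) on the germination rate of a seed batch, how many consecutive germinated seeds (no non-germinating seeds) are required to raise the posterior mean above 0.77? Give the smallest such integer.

k = 49

After k germinated seeds and 0 non-germinating seeds the posterior is Beta(8+k, 17), with mean (8+k)/(8+17+k).
Set (8+k)/(25+k) > 0.77 and solve: k > (0.77·25 − 8)/(1 − 0.77) = 48.913.
The smallest integer exceeding 48.913 is 49.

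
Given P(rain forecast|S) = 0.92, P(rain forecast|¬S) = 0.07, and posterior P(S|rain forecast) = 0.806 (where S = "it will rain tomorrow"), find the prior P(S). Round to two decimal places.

In odds form, posterior odds = prior odds × likelihood ratio, so prior odds = posterior odds ÷ LR.
Posterior odds = 0.806/(1−0.806) = 4.1546. LR = 0.92/0.07 = 13.1429.
Prior odds = 4.1546/13.1429 = 0.3161, so P(S) = 0.3161/(1+0.3161) ≈ 0.24.

P(S) = 0.24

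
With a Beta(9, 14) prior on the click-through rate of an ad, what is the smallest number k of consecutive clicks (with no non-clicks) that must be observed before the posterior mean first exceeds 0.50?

k = 6

After k clicks and 0 non-clicks the posterior is Beta(9+k, 14), with mean (9+k)/(9+14+k).
Set (9+k)/(23+k) > 0.50 and solve: k > (0.50·23 − 9)/(1 − 0.50) = 5.000.
The smallest integer exceeding 5.000 is 6, and checking k=6: (15)/(29) = 0.5172 > 0.50.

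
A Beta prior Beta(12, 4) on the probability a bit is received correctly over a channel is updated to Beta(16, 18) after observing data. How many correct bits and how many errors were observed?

Under Beta–binomial conjugacy the posterior parameters are (a+s, b+f).
So s = 16 − 12 = 4 and f = 18 − 4 = 14.

4 correct bits and 14 errors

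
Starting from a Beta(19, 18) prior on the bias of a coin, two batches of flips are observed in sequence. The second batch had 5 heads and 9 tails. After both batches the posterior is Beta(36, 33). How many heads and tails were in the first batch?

12 heads and 6 tails

Sequential conjugate updates are equivalent to a single update on the pooled data, so total successes = posterior α − prior α and total failures = posterior β − prior β.
Total across both batches: 36−19=17 heads, 33−18=15 tails.
Subtract the second batch: 17−5=12 heads and 15−9=6 tails.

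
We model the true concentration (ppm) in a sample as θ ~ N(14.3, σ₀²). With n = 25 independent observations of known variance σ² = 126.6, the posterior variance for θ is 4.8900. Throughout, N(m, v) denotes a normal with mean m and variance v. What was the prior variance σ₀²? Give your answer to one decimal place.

Posterior precision equals prior precision plus data precision: 1/σ_n² = 1/σ₀² + n/σ².
So 1/σ₀² = 1/4.8900 − 25/126.6 = 0.204499 − 0.197472 = 0.007027.
Hence σ₀² = 1/0.007027 ≈ 142.3.

σ₀² = 142.3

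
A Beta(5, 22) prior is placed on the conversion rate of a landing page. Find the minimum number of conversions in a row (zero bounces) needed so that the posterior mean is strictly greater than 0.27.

After k conversions and 0 bounces the posterior is Beta(5+k, 22), with mean (5+k)/(5+22+k).
Set (5+k)/(27+k) > 0.27 and solve: k > (0.27·27 − 5)/(1 − 0.27) = 3.137.
The smallest integer exceeding 3.137 is 4, and checking k=4: (9)/(31) = 0.2903 > 0.27.

k = 4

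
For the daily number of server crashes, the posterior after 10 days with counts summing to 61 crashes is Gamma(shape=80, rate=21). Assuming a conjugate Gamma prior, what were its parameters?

A Gamma(α, β) prior (rate parametrization) on a Poisson rate with n observations summing to S gives posterior Gamma(α+S, β+n).
So α = 80 − 61 = 19 and β = 21 − 10 = 11.

Gamma(shape=19, rate=11)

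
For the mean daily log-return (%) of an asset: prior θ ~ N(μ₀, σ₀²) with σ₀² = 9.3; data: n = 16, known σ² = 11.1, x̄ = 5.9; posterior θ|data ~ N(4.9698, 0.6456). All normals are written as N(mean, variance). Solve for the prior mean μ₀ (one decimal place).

With known observation variance, the Normal–Normal posterior has precision τ_n = τ₀ + n/σ² and mean μ_n = (τ₀μ₀ + (n/σ²)x̄)/τ_n.
Here τ₀ = 1/9.3 = 0.107527 and τ_data = 16/11.1 = 1.441441, so τ_n = 1.548968.
Rearranging for μ₀: μ₀ = (μ_n·τ_n − τ_data·x̄)/τ₀ = (4.9698·1.548968 − 1.441441·5.9) / 0.107527 = -0.806441/0.107527 ≈ -7.5.

μ₀ = -7.5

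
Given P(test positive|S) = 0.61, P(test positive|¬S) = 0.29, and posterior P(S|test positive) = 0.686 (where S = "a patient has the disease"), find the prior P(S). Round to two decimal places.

P(S) = 0.51

Bayes' rule in odds form gives O(S|E) = O(S)·[P(E|S)/P(E|¬S)], hence O(S) = O(S|E)/LR.
Posterior odds = 0.686/(1−0.686) = 2.1847. LR = 0.61/0.29 = 2.1034.
Prior odds = 2.1847/2.1034 = 1.0387, so P(S) = 1.0387/(1+1.0387) ≈ 0.51.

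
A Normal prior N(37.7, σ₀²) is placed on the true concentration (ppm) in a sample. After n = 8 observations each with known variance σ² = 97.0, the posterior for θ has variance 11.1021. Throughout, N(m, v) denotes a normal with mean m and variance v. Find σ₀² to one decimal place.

Posterior precision equals prior precision plus data precision: 1/σ_n² = 1/σ₀² + n/σ².
So 1/σ₀² = 1/11.1021 − 8/97.0 = 0.090073 − 0.082474 = 0.007599.
Hence σ₀² = 1/0.007599 ≈ 131.6.

σ₀² = 131.6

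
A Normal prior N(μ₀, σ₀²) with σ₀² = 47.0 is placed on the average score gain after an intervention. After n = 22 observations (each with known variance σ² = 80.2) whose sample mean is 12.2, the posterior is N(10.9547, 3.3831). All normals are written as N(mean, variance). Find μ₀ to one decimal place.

μ₀ = -5.1

With known observation variance, the Normal–Normal posterior has precision τ_n = τ₀ + n/σ² and mean μ_n = (τ₀μ₀ + (n/σ²)x̄)/τ_n.
Here τ₀ = 1/47.0 = 0.021277 and τ_data = 22/80.2 = 0.274314, so τ_n = 0.295591.
Rearranging for μ₀: μ₀ = (μ_n·τ_n − τ_data·x̄)/τ₀ = (10.9547·0.295591 − 0.274314·12.2) / 0.021277 = -0.108520/0.021277 ≈ -5.1.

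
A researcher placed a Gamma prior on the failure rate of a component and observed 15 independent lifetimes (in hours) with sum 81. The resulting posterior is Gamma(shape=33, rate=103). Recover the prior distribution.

Gamma–exponential conjugacy: posterior shape = α + n, posterior rate = β + Σtᵢ.
So α = 33 − 15 = 18 and β = 103 − 81 = 22.

Gamma(shape=18, rate=22)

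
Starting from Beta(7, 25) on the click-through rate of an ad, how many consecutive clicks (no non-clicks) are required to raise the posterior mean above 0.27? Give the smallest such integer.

k = 3

After k clicks and 0 non-clicks the posterior is Beta(7+k, 25), with mean (7+k)/(7+25+k).
Set (7+k)/(32+k) > 0.27 and solve: k > (0.27·32 − 7)/(1 − 0.27) = 2.247.
The smallest integer exceeding 2.247 is 3, and checking k=3: (10)/(35) = 0.2857 > 0.27.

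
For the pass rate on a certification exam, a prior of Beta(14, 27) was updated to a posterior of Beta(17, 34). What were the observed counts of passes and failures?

Beta is conjugate to the binomial likelihood: posterior = Beta(a+s, b+f).
Match parameters: s=17−14=3, f=34−27=7.

3 passes and 7 failures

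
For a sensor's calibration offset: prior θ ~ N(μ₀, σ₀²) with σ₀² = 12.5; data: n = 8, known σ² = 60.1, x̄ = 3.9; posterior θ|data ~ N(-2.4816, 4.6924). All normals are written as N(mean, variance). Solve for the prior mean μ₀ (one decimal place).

μ₀ = -13.1

With known observation variance, the Normal–Normal posterior has precision τ_n = τ₀ + n/σ² and mean μ_n = (τ₀μ₀ + (n/σ²)x̄)/τ_n.
Here τ₀ = 1/12.5 = 0.080000 and τ_data = 8/60.1 = 0.133111, so τ_n = 0.213111.
Rearranging for μ₀: μ₀ = (μ_n·τ_n − τ_data·x̄)/τ₀ = (-2.4816·0.213111 − 0.133111·3.9) / 0.080000 = -1.047989/0.080000 ≈ -13.1.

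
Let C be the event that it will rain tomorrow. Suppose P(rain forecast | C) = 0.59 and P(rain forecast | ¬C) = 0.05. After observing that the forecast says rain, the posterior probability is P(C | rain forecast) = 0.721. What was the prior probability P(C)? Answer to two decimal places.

P(C) = 0.18

Bayes' rule in odds form gives O(C|E) = O(C)·[P(E|C)/P(E|¬C)], hence O(C) = O(C|E)/LR.
Posterior odds = 0.721/(1−0.721) = 2.5842. LR = 0.59/0.05 = 11.8000.
Prior odds = 2.5842/11.8000 = 0.2190, so P(C) = 0.2190/(1+0.2190) ≈ 0.18.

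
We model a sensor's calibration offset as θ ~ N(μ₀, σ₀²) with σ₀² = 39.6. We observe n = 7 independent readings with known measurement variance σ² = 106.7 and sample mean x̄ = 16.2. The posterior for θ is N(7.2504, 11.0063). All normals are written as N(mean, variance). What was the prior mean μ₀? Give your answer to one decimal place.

With known observation variance, the Normal–Normal posterior has precision τ_n = τ₀ + n/σ² and mean μ_n = (τ₀μ₀ + (n/σ²)x̄)/τ_n.
Here τ₀ = 1/39.6 = 0.025253 and τ_data = 7/106.7 = 0.065604, so τ_n = 0.090857.
Rearranging for μ₀: μ₀ = (μ_n·τ_n − τ_data·x̄)/τ₀ = (7.2504·0.090857 − 0.065604·16.2) / 0.025253 = -0.404035/0.025253 ≈ -16.0.

μ₀ = -16.0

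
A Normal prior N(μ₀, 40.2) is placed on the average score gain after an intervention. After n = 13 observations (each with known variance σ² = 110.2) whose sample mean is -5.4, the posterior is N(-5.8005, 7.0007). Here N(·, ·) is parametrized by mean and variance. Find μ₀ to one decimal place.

With known observation variance, the Normal–Normal posterior has precision τ_n = τ₀ + n/σ² and mean μ_n = (τ₀μ₀ + (n/σ²)x̄)/τ_n.
Here τ₀ = 1/40.2 = 0.024876 and τ_data = 13/110.2 = 0.117967, so τ_n = 0.142843.
Rearranging for μ₀: μ₀ = (μ_n·τ_n − τ_data·x̄)/τ₀ = (-5.8005·0.142843 − 0.117967·-5.4) / 0.024876 = -0.191539/0.024876 ≈ -7.7.

μ₀ = -7.7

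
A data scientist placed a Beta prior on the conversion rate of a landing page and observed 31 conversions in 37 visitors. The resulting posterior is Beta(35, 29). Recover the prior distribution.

Beta is conjugate to the binomial likelihood: posterior = Beta(a+s, b+f).
Subtract the data counts: 35−31=4, 29−6=23.

Beta(4, 23)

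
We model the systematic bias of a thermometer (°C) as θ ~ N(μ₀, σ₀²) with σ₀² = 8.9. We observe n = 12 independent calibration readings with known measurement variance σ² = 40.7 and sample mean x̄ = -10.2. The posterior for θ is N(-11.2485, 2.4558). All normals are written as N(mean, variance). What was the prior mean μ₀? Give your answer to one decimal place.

μ₀ = -14.0

With known observation variance, the Normal–Normal posterior has precision τ_n = τ₀ + n/σ² and mean μ_n = (τ₀μ₀ + (n/σ²)x̄)/τ_n.
Here τ₀ = 1/8.9 = 0.112360 and τ_data = 12/40.7 = 0.294840, so τ_n = 0.407200.
Rearranging for μ₀: μ₀ = (μ_n·τ_n − τ_data·x̄)/τ₀ = (-11.2485·0.407200 − 0.294840·-10.2) / 0.112360 = -1.573021/0.112360 ≈ -14.0.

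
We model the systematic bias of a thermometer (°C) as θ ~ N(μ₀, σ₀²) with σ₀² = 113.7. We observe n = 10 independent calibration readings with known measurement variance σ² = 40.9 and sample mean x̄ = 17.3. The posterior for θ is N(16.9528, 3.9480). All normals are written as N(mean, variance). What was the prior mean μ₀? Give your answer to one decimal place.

μ₀ = 7.3

With known observation variance, the Normal–Normal posterior has precision τ_n = τ₀ + n/σ² and mean μ_n = (τ₀μ₀ + (n/σ²)x̄)/τ_n.
Here τ₀ = 1/113.7 = 0.008795 and τ_data = 10/40.9 = 0.244499, so τ_n = 0.253294.
Rearranging for μ₀: μ₀ = (μ_n·τ_n − τ_data·x̄)/τ₀ = (16.9528·0.253294 − 0.244499·17.3) / 0.008795 = 0.064210/0.008795 ≈ 7.3.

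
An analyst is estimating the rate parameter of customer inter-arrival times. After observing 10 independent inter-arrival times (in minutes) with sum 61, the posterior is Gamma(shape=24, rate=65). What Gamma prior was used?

Gamma(shape=14, rate=4)

Gamma–exponential conjugacy: posterior shape = α + n, posterior rate = β + Σtᵢ.
So α = 24 − 10 = 14 and β = 65 − 61 = 4.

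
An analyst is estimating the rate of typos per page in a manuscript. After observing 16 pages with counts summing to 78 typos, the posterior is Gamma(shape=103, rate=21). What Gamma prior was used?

Gamma(shape=25, rate=5)

Gamma–Poisson conjugacy: posterior shape = α + Σxᵢ, posterior rate = β + n.
So α = 103 − 78 = 25 and β = 21 − 16 = 5.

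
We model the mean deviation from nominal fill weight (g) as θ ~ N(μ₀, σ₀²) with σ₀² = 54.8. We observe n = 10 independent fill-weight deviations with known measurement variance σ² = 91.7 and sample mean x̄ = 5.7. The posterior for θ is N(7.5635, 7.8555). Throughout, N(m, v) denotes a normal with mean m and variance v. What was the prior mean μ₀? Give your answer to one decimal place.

μ₀ = 18.7

With known observation variance, the Normal–Normal posterior has precision τ_n = τ₀ + n/σ² and mean μ_n = (τ₀μ₀ + (n/σ²)x̄)/τ_n.
Here τ₀ = 1/54.8 = 0.018248 and τ_data = 10/91.7 = 0.109051, so τ_n = 0.127299.
Rearranging for μ₀: μ₀ = (μ_n·τ_n − τ_data·x̄)/τ₀ = (7.5635·0.127299 − 0.109051·5.7) / 0.018248 = 0.341235/0.018248 ≈ 18.7.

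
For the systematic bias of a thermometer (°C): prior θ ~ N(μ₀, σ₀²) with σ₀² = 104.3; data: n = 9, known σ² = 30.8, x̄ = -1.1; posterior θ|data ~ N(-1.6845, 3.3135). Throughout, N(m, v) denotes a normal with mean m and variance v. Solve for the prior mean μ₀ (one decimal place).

With known observation variance, the Normal–Normal posterior has precision τ_n = τ₀ + n/σ² and mean μ_n = (τ₀μ₀ + (n/σ²)x̄)/τ_n.
Here τ₀ = 1/104.3 = 0.009588 and τ_data = 9/30.8 = 0.292208, so τ_n = 0.301796.
Rearranging for μ₀: μ₀ = (μ_n·τ_n − τ_data·x̄)/τ₀ = (-1.6845·0.301796 − 0.292208·-1.1) / 0.009588 = -0.186947/0.009588 ≈ -19.5.

μ₀ = -19.5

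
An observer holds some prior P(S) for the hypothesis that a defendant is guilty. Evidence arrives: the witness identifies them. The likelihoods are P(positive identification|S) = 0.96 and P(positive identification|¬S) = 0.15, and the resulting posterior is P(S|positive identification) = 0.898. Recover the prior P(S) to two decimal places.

P(S) = 0.58

In odds form, posterior odds = prior odds × likelihood ratio, so prior odds = posterior odds ÷ LR.
Posterior odds = 0.898/(1−0.898) = 8.8039. LR = 0.96/0.15 = 6.4000.
Prior odds = 8.8039/6.4000 = 1.3756, so P(S) = 1.3756/(1+1.3756) ≈ 0.58.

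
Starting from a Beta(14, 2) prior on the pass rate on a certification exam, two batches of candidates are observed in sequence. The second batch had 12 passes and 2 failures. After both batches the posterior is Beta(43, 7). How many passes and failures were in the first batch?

Because Beta–binomial updating is additive in the counts, the combined data contributed (α_post−α_prior, β_post−β_prior) successes and failures.
Total across both batches: 43−14=29 passes, 7−2=5 failures.
Subtract the second batch: 29−12=17 passes and 5−2=3 failures.

17 passes and 3 failures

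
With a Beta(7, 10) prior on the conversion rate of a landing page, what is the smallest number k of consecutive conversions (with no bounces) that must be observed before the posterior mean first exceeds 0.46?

After k conversions and 0 bounces the posterior is Beta(7+k, 10), with mean (7+k)/(7+10+k).
Set (7+k)/(17+k) > 0.46 and solve: k > (0.46·17 − 7)/(1 − 0.46) = 1.519.
The smallest integer exceeding 1.519 is 2.

k = 2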